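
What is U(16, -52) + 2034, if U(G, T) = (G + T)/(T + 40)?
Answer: 2037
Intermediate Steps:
U(G, T) = (G + T)/(40 + T)
U(16, -52) + 2034 = (16 - 52)/(40 - 52) + 2034 = -36/(-12) + 2034 = -1/12*(-36) + 2034 = 3 + 2034 = 2037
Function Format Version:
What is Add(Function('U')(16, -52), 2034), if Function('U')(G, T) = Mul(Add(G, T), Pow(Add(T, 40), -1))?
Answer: 2037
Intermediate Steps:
Function('U')(G, T) = Mul(Pow(Add(40, T), -1), Add(G, T)) (Function('U')(G, T) = Mul(Add(G, T), Pow(Add(40, T), -1)) = Mul(Pow(Add(40, T), -1), Add(G, T)))
Add(Function('U')(16, -52), 2034) = Add(Mul(Pow(Add(40, -52), -1), Add(16, -52)), 2034) = Add(Mul(Pow(-12, -1), -36), 2034) = Add(Mul(Rational(-1, 12), -36), 2034) = Add(3, 2034) = 2037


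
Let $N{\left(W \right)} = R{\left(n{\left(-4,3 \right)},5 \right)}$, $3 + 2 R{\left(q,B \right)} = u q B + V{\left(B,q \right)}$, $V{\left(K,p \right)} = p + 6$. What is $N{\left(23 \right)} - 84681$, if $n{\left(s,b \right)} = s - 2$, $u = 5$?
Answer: $- \frac{169515}{2} \approx -84758.0$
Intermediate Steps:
$V{\left(K,p \right)} = 6 + p$
$n{\left(s,b \right)} = -2 + s$
$R{\left(q,B \right)} = \frac{3}{2} + \frac{q}{2} + \frac{5 B q}{2}$ ($R{\left(q,B \right)} = - \frac{3}{2} + \frac{5 q B + \left(6 + q\right)}{2} = - \frac{3}{2} + \frac{5 B q + \left(6 + q\right)}{2} = - \frac{3}{2} + \frac{6 + q + 5 B q}{2} = - \frac{3}{2} + \left(3 + \frac{q}{2} + \frac{5 B q}{2}\right) = \frac{3}{2} + \frac{q}{2} + \frac{5 B q}{2}$)
$N{\left(W \right)} = - \frac{153}{2}$ ($N{\left(W \right)} = \frac{3}{2} + \frac{-2 - 4}{2} + \frac{5}{2} \cdot 5 \left(-2 - 4\right) = \frac{3}{2} + \frac{1}{2} \left(-6\right) + \frac{5}{2} \cdot 5 \left(-6\right) = \frac{3}{2} - 3 - 75 = - \frac{153}{2}$)
$N{\left(23 \right)} - 84681 = - \frac{153}{2} - 84681 = - \frac{169515}{2}$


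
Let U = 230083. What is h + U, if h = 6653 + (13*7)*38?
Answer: 240194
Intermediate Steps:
h = 10111 (h = 6653 + 91*38 = 6653 + 3458 = 10111)
h + U = 10111 + 230083 = 240194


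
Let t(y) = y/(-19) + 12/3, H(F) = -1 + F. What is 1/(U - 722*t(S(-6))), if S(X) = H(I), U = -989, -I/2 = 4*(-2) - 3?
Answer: -1/3079 ≈ -0.00032478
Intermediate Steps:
I = 22 (I = -2*(4*(-2) - 3) = -2*(-8 - 3) = -2*(-11) = 22)
S(X) = 21 (S(X) = -1 + 22 = 21)
t(y) = 4 - y/19 (t(y) = y*(-1/19) + 12*(⅓) = -y/19 + 4 = 4 - y/19)
1/(U - 722*t(S(-6))) = 1/(-989 - 722*(4 - 1/19*21)) = 1/(-989 - 722*(4 - 21/19)) = 1/(-989 - 722*55/19) = 1/(-989 - 2090) = 1/(-3079) = -1/3079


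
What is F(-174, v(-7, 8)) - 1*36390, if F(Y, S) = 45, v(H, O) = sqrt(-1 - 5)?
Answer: -36345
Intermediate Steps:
v(H, O) = I*sqrt(6) (v(H, O) = sqrt(-6) = I*sqrt(6))
F(-174, v(-7, 8)) - 1*36390 = 45 - 1*36390 = 45 - 36390 = -36345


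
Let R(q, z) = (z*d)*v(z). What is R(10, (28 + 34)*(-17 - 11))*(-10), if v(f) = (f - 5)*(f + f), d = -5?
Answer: -524684473600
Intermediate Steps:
v(f) = 2*f*(-5 + f) (v(f) = (-5 + f)*(2*f) = 2*f*(-5 + f))
R(q, z) = -10*z**2*(-5 + z) (R(q, z) = (z*(-5))*(2*z*(-5 + z)) = (-5*z)*(2*z*(-5 + z)) = -10*z**2*(-5 + z))
R(10, (28 + 34)*(-17 - 11))*(-10) = (10*((28 + 34)*(-17 - 11))**2*(5 - (28 + 34)*(-17 - 11)))*(-10) = (10*(62*(-28))**2*(5 - 62*(-28)))*(-10) = (10*(-1736)**2*(5 - 1*(-1736)))*(-10) = (10*3013696*(5 + 1736))*(-10) = (10*3013696*1741)*(-10) = 52468447360*(-10) = -524684473600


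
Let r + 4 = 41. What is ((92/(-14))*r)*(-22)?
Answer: 37444/7 ≈ 5349.1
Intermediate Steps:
r = 37 (r = -4 + 41 = 37)
((92/(-14))*r)*(-22) = ((92/(-14))*37)*(-22) = ((92*(-1/14))*37)*(-22) = -46/7*37*(-22) = -1702/7*(-22) = 37444/7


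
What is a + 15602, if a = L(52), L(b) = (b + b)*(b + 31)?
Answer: 24234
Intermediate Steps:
L(b) = 2*b*(31 + b) (L(b) = (2*b)*(31 + b) = 2*b*(31 + b))
a = 8632 (a = 2*52*(31 + 52) = 2*52*83 = 8632)
a + 15602 = 8632 + 15602 = 24234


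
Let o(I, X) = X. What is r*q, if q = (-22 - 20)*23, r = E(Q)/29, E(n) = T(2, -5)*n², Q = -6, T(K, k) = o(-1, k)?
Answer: 173880/29 ≈ 5995.9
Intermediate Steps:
T(K, k) = k
E(n) = -5*n²
r = -180/29 (r = -5*(-6)²/29 = -5*36*(1/29) = -180*1/29 = -180/29 ≈ -6.2069)
q = -966 (q = -42*23 = -966)
r*q = -180/29*(-966) = 173880/29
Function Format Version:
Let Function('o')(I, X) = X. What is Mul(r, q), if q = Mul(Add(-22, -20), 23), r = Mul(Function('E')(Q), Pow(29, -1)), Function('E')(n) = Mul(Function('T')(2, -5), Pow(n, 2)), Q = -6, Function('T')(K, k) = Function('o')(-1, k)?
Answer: Rational(173880, 29) ≈ 5995.9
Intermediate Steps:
Function('T')(K, k) = k
Function('E')(n) = Mul(-5, Pow(n, 2))
r = Rational(-180, 29) (r = Mul(Mul(-5, Pow(-6, 2)), Pow(29, -1)) = Mul(Mul(-5, 36), Rational(1, 29)) = Mul(-180, Rational(1, 29)) = Rational(-180, 29) ≈ -6.2069)
q = -966 (q = Mul(-42, 23) = -966)
Mul(r, q) = Mul(Rational(-180, 29), -966) = Rational(173880, 29)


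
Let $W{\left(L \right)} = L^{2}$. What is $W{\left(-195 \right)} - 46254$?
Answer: $-8229$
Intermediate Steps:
$W{\left(-195 \right)} - 46254 = \left(-195\right)^{2} - 46254 = 38025 - 46254 = -8229$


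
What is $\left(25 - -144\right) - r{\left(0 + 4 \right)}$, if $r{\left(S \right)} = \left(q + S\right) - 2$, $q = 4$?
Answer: $163$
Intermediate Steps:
$r{\left(S \right)} = 2 + S$ ($r{\left(S \right)} = \left(4 + S\right) - 2 = 2 + S$)
$\left(25 - -144\right) - r{\left(0 + 4 \right)} = \left(25 - -144\right) - \left(2 + \left(0 + 4\right)\right) = \left(25 + 144\right) - \left(2 + 4\right) = 169 - 6 = 163$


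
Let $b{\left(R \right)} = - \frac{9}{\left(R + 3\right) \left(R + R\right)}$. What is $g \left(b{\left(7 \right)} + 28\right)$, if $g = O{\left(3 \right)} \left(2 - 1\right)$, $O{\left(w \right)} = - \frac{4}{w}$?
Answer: $- \frac{3911}{105} \approx -37.248$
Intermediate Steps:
$g = - \frac{4}{3}$ ($g = - \frac{4}{3} \left(2 - 1\right) = \left(-4\right) \frac{1}{3} \cdot 1 = \left(- \frac{4}{3}\right) 1 = - \frac{4}{3} \approx -1.3333$)
$b{\left(R \right)} = - \frac{9}{2 R \left(3 + R\right)}$ ($b{\left(R \right)} = - \frac{9}{\left(3 + R\right) 2 R} = - \frac{9}{2 R \left(3 + R\right)}$)
$g \left(b{\left(7 \right)} + 28\right) = - \frac{4 \left(- \frac{9}{2 \cdot 7 \left(3 + 7\right)} + 28\right)}{3} = - \frac{4 \left(\left(- \frac{9}{2}\right) \frac{1}{7} \cdot \frac{1}{10} + 28\right)}{3} = - \frac{4 \left(- \frac{9}{140} + 28\right)}{3} = \left(- \frac{4}{3}\right) \frac{3911}{140} = - \frac{3911}{105}$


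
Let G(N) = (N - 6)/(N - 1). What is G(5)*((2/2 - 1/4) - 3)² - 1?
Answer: -145/64 ≈ -2.2656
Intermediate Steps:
G(N) = (-6 + N)/(-1 + N)
G(5)*((2/2 - 1/4) - 3)² - 1 = ((-6 + 5)/(-1 + 5))*((2/2 - 1/4) - 3)² - 1 = (-1/4)*((2*(½) - 1*¼) - 3)² - 1 = ((¼)*(-1))*((1 - ¼) - 3)² - 1 = -(¾ - 3)²/4 - 1 = -(-9/4)²/4 - 1 = -¼*81/16 - 1 = -81/64 - 1 = -145/64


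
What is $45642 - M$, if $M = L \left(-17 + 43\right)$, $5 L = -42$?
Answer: $\frac{229302}{5} \approx 45860.0$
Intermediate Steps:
$L = - \frac{42}{5}$ ($L = \frac{1}{5} \left(-42\right) = - \frac{42}{5} \approx -8.4$)
$M = - \frac{1092}{5}$ ($M = - \frac{42 \left(-17 + 43\right)}{5} = \left(- \frac{42}{5}\right) 26 = - \frac{1092}{5} \approx -218.4$)
$45642 - M = 45642 - - \frac{1092}{5} = 45642 + \frac{1092}{5} = \frac{229302}{5}$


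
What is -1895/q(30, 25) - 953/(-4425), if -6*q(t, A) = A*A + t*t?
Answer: 2070623/269925 ≈ 7.6711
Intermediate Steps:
q(t, A) = -A²/6 - t²/6 (q(t, A) = -(A*A + t*t)/6 = -(A² + t²)/6 = -A²/6 - t²/6)
-1895/q(30, 25) - 953/(-4425) = -1895/(-⅙*25² - ⅙*30²) - 953/(-4425) = -1895/(-⅙*625 - ⅙*900) - 953*(-1/4425) = -1895/(-625/6 - 150) + 953/4425 = -1895/(-1525/6) + 953/4425 = -1895*(-6/1525) + 953/4425 = 2274/305 + 953/4425 = 2070623/269925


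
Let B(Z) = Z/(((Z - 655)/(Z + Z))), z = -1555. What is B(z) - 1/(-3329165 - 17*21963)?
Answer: -1790564922059/818260456 ≈ -2188.3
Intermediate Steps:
B(Z) = 2*Z**2/(-655 + Z) (B(Z) = Z/(((-655 + Z)/((2*Z)))) = Z/(((-655 + Z)*(1/(2*Z)))) = Z/(((-655 + Z)/(2*Z))) = Z*(2*Z/(-655 + Z)) = 2*Z**2/(-655 + Z))
B(z) - 1/(-3329165 - 17*21963) = 2*(-1555)**2/(-655 - 1555) - 1/(-3329165 - 17*21963) = 2*2418025/(-2210) - 1/(-3329165 - 373371) = 2*2418025*(-1/2210) - 1/(-3702536) = -483605/221 - 1*(-1/3702536) = -483605/221 + 1/3702536 = -1790564922059/818260456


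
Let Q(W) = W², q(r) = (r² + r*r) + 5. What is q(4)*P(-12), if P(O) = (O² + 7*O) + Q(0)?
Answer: 2220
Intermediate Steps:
q(r) = 5 + 2*r² (q(r) = (r² + r²) + 5 = 2*r² + 5 = 5 + 2*r²)
P(O) = O² + 7*O (P(O) = (O² + 7*O) + 0² = (O² + 7*O) + 0 = O² + 7*O)
q(4)*P(-12) = (5 + 2*4²)*(-12*(7 - 12)) = (5 + 2*16)*(-12*(-5)) = (5 + 32)*60 = 37*60 = 2220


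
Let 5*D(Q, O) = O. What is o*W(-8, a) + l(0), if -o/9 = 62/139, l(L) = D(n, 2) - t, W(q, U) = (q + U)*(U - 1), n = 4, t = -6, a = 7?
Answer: 21188/695 ≈ 30.486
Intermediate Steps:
D(Q, O) = O/5
W(q, U) = (-1 + U)*(U + q) (W(q, U) = (U + q)*(-1 + U) = (-1 + U)*(U + q))
l(L) = 32/5 (l(L) = (⅕)*2 - 1*(-6) = ⅖ + 6 = 32/5)
o = -558/139 ≈ -4.0144
o*W(-8, a) + l(0) = -558*(7² - 1*7 - 1*(-8) + 7*(-8))/139 + 32/5 = -558*(49 - 7 + 8 - 56)/139 + 32/5 = -558/139*(-6) + 32/5 = 3348/139 + 32/5 = 21188/695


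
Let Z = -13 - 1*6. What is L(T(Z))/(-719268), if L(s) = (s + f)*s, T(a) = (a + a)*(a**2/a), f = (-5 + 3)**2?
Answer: -3971/5449 ≈ -0.72876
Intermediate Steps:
f = 4 (f = (-2)**2 = 4)
Z = -19 (Z = -13 - 6 = -19)
T(a) = 2*a**2 (T(a) = (2*a)*a = 2*a**2)
L(s) = s*(4 + s) (L(s) = (s + 4)*s = (4 + s)*s = s*(4 + s))
L(T(Z))/(-719268) = ((2*(-19)**2)*(4 + 2*(-19)**2))/(-719268) = ((2*361)*(4 + 2*361))*(-1/719268) = (722*(4 + 722))*(-1/719268) = (722*726)*(-1/719268) = 524172*(-1/719268) = -3971/5449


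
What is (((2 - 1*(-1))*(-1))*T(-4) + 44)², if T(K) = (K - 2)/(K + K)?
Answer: 27889/16 ≈ 1743.1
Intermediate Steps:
T(K) = (-2 + K)/(2*K) (T(K) = (-2 + K)/((2*K)) = (-2 + K)*(1/(2*K)) = (-2 + K)/(2*K))
(((2 - 1*(-1))*(-1))*T(-4) + 44)² = (((2 - 1*(-1))*(-1))*((½)*(-2 - 4)/(-4)) + 44)² = (((2 + 1)*(-1))*((½)*(-¼)*(-6)) + 44)² = ((3*(-1))*(¾) + 44)² = (-3*¾ + 44)² = (-9/4 + 44)² = (167/4)² = 27889/16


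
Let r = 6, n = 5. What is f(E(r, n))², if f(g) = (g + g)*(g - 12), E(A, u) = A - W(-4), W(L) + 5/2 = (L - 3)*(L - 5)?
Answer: 210163009/4 ≈ 5.2541e+7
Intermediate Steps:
W(L) = -5/2 + (-5 + L)*(-3 + L) (W(L) = -5/2 + (L - 3)*(L - 5) = -5/2 + (-3 + L)*(-5 + L) = -5/2 + (-5 + L)*(-3 + L))
E(A, u) = -121/2 + A (E(A, u) = A - (25/2 + (-4)² - 8*(-4)) = A - (25/2 + 16 + 32) = A - 1*121/2 = A - 121/2 = -121/2 + A)
f(g) = 2*g*(-12 + g) (f(g) = (2*g)*(-12 + g) = 2*g*(-12 + g))
f(E(r, n))² = (2*(-121/2 + 6)*(-12 + (-121/2 + 6)))² = (2*(-109/2)*(-12 - 109/2))² = (2*(-109/2)*(-133/2))² = (14497/2)² = 210163009/4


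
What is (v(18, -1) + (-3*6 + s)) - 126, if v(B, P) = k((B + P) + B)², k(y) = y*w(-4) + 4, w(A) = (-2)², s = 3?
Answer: 20595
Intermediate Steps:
w(A) = 4
k(y) = 4 + 4*y (k(y) = y*4 + 4 = 4*y + 4 = 4 + 4*y)
v(B, P) = (4 + 4*P + 8*B)² (v(B, P) = (4 + 4*((B + P) + B))² = (4 + 4*(P + 2*B))² = (4 + (4*P + 8*B))² = (4 + 4*P + 8*B)²)
(v(18, -1) + (-3*6 + s)) - 126 = (16*(1 - 1 + 2*18)² + (-3*6 + 3)) - 126 = (16*(1 - 1 + 36)² + (-18 + 3)) - 126 = (16*36² - 15) - 126 = (16*1296 - 15) - 126 = (20736 - 15) - 126 = 20721 - 126 = 20595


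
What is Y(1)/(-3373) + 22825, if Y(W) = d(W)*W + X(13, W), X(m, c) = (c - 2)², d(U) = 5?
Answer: 76988719/3373 ≈ 22825.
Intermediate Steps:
X(m, c) = (-2 + c)²
Y(W) = (-2 + W)² + 5*W (Y(W) = 5*W + (-2 + W)² = (-2 + W)² + 5*W)
Y(1)/(-3373) + 22825 = (4 + 1 + 1²)/(-3373) + 22825 = (4 + 1 + 1)*(-1/3373) + 22825 = 6*(-1/3373) + 22825 = -6/3373 + 22825 = 76988719/3373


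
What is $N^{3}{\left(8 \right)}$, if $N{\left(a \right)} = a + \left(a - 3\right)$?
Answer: $2197$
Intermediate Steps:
$N{\left(a \right)} = -3 + 2 a$ ($N{\left(a \right)} = a + \left(-3 + a\right) = -3 + 2 a$)
$N^{3}{\left(8 \right)} = \left(-3 + 2 \cdot 8\right)^{3} = \left(-3 + 16\right)^{3} = 13^{3} = 2197$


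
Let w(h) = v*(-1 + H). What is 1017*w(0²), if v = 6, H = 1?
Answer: 0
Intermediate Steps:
w(h) = 0 (w(h) = 6*(-1 + 1) = 6*0 = 0)
1017*w(0²) = 1017*0 = 0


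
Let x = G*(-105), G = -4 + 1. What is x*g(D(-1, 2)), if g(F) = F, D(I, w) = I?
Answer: -315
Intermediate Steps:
G = -3
x = 315 (x = -3*(-105) = 315)
x*g(D(-1, 2)) = 315*(-1) = -315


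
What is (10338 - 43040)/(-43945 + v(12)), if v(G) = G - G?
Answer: 32702/43945 ≈ 0.74416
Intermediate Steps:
v(G) = 0
(10338 - 43040)/(-43945 + v(12)) = (10338 - 43040)/(-43945 + 0) = -32702/(-43945) = -32702*(-1/43945) = 32702/43945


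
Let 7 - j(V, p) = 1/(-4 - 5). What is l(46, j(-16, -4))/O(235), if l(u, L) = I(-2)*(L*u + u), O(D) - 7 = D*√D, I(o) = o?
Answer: 23506/58400217 - 789130*√235/58400217 ≈ -0.20674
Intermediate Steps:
j(V, p) = 64/9 (j(V, p) = 7 - 1/(-4 - 5) = 7 - 1/(-9) = 7 - 1*(-⅑) = 7 + ⅑ = 64/9)
O(D) = 7 + D^(3/2) (O(D) = 7 + D*√D = 7 + D^(3/2))
l(u, L) = -2*u - 2*L*u (l(u, L) = -2*(L*u + u) = -2*(u + L*u) = -2*u - 2*L*u)
l(46, j(-16, -4))/O(235) = (-2*46*(1 + 64/9))/(7 + 235^(3/2)) = (-2*46*73/9)/(7 + 235*√235) = -6716/(9*(7 + 235*√235))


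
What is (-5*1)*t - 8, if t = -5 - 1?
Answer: 22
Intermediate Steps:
t = -6
(-5*1)*t - 8 = -5*1*(-6) - 8 = -5*(-6) - 8 = 30 - 8 = 22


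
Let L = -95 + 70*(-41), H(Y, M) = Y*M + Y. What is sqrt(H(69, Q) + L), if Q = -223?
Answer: I*sqrt(18283) ≈ 135.21*I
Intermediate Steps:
H(Y, M) = Y + M*Y (H(Y, M) = M*Y + Y = Y + M*Y)
L = -2965 (L = -95 - 2870 = -2965)
sqrt(H(69, Q) + L) = sqrt(69*(1 - 223) - 2965) = sqrt(69*(-222) - 2965) = sqrt(-15318 - 2965) = sqrt(-18283) = I*sqrt(18283)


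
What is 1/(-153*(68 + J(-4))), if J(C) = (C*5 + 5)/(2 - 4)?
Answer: -2/23103 ≈ -8.6569e-5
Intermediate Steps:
J(C) = -5/2 - 5*C/2 (J(C) = (5*C + 5)/(-2) = (5 + 5*C)*(-½) = -5/2 - 5*C/2)
1/(-153*(68 + J(-4))) = 1/(-153*(68 + (-5/2 - 5/2*(-4)))) = 1/(-153*(68 + (-5/2 + 10))) = 1/(-153*(68 + 15/2)) = 1/(-153*151/2) = 1/(-23103/2) = -2/23103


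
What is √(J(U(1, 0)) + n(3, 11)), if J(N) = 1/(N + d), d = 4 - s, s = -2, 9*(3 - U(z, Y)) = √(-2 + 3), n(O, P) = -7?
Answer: I*√2755/20 ≈ 2.6244*I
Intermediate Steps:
U(z, Y) = 26/9 (U(z, Y) = 3 - √(-2 + 3)/9 = 3 - √1/9 = 3 - ⅑*1 = 3 - ⅑ = 26/9)
d = 6 (d = 4 - 1*(-2) = 4 + 2 = 6)
J(N) = 1/(6 + N) (J(N) = 1/(N + 6) = 1/(6 + N))
√(J(U(1, 0)) + n(3, 11)) = √(1/(6 + 26/9) - 7) = √(1/(80/9) - 7) = √(9/80 - 7) = √(-551/80) = I*√2755/20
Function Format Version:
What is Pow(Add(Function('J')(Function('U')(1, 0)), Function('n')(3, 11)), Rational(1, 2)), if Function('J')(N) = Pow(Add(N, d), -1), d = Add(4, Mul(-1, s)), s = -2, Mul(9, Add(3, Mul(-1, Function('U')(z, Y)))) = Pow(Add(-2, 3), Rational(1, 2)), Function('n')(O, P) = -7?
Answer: Mul(Rational(1, 20), I, Pow(2755, Rational(1, 2))) ≈ Mul(2.6244, I)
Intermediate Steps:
Function('U')(z, Y) = Rational(26, 9) (Function('U')(z, Y) = Add(3, Mul(Rational(-1, 9), Pow(Add(-2, 3), Rational(1, 2)))) = Add(3, Mul(Rational(-1, 9), Pow(1, Rational(1, 2)))) = Add(3, Mul(Rational(-1, 9), 1)) = Add(3, Rational(-1, 9)) = Rational(26, 9))
d = 6 (d = Add(4, Mul(-1, -2)) = Add(4, 2) = 6)
Function('J')(N) = Pow(Add(6, N), -1) (Function('J')(N) = Pow(Add(N, 6), -1) = Pow(Add(6, N), -1))
Pow(Add(Function('J')(Function('U')(1, 0)), Function('n')(3, 11)), Rational(1, 2)) = Pow(Add(Pow(Add(6, Rational(26, 9)), -1), -7), Rational(1, 2)) = Pow(Add(Pow(Rational(80, 9), -1), -7), Rational(1, 2)) = Pow(Add(Rational(9, 80), -7), Rational(1, 2)) = Pow(Rational(-551, 80), Rational(1, 2)) = Mul(Rational(1, 20), I, Pow(2755, Rational(1, 2)))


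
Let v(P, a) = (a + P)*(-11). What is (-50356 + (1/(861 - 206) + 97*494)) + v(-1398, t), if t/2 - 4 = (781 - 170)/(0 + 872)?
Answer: 3665872341/285580 ≈ 12837.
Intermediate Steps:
t = 4099/436 (t = 8 + 2*((781 - 170)/(0 + 872)) = 8 + 2*(611/872) = 8 + 611/436 = 4099/436 ≈ 9.4014)
v(P, a) = -11*P - 11*a (v(P, a) = (P + a)*(-11) = -11*P - 11*a)
(-50356 + (1/(861 - 206) + 97*494)) + v(-1398, t) = (-50356 + (1/(861 - 206) + 97*494)) + (-11*(-1398) - 11*4099/436) = (-50356 + (1/655 + 47918)) + (15378 - 45089/436) = (-50356 + (1/655 + 47918)) + 6659719/436 = (-50356 + 31386291/655) + 6659719/436 = -1596889/655 + 6659719/436 = 3665872341/285580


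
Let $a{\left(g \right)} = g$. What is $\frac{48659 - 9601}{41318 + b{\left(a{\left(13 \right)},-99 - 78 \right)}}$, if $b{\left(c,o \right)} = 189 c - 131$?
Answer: $\frac{19529}{21822} \approx 0.89492$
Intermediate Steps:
$b{\left(c,o \right)} = -131 + 189 c$
$\frac{48659 - 9601}{41318 + b{\left(a{\left(13 \right)},-99 - 78 \right)}} = \frac{48659 - 9601}{41318 + \left(-131 + 189 \cdot 13\right)} = \frac{39058}{41318 + \left(-131 + 2457\right)} = \frac{39058}{41318 + 2326} = \frac{39058}{43644} = 39058 \cdot \frac{1}{43644} = \frac{19529}{21822}$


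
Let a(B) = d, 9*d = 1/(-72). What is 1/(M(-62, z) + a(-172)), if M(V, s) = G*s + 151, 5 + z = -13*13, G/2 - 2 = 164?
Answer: -648/37335817 ≈ -1.7356e-5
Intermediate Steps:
G = 332 (G = 4 + 2*164 = 4 + 328 = 332)
z = -174 (z = -5 - 13*13 = -5 - 169 = -174)
d = -1/648 (d = (⅑)/(-72) = (⅑)*(-1/72) = -1/648 ≈ -0.0015432)
M(V, s) = 151 + 332*s (M(V, s) = 332*s + 151 = 151 + 332*s)
a(B) = -1/648
1/(M(-62, z) + a(-172)) = 1/((151 + 332*(-174)) - 1/648) = 1/((151 - 57768) - 1/648) = 1/(-57617 - 1/648) = 1/(-37335817/648) = -648/37335817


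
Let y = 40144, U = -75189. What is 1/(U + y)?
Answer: -1/35045 ≈ -2.8535e-5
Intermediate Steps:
1/(U + y) = 1/(-75189 + 40144) = 1/(-35045) = -1/35045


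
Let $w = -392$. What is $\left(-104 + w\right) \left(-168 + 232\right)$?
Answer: $-31744$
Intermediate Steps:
$\left(-104 + w\right) \left(-168 + 232\right) = \left(-104 - 392\right) \left(-168 + 232\right) = \left(-496\right) 64 = -31744$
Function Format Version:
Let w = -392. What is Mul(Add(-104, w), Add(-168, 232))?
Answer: -31744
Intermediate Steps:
Mul(Add(-104, w), Add(-168, 232)) = Mul(Add(-104, -392), Add(-168, 232)) = Mul(-496, 64) = -31744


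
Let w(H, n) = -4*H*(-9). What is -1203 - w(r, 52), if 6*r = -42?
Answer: -951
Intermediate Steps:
r = -7 (r = (1/6)*(-42) = -7)
w(H, n) = 36*H
-1203 - w(r, 52) = -1203 - 36*(-7) = -1203 - 1*(-252) = -1203 + 252 = -951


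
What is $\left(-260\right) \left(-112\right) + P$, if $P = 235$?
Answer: $29355$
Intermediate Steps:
$\left(-260\right) \left(-112\right) + P = \left(-260\right) \left(-112\right) + 235 = 29120 + 235 = 29355$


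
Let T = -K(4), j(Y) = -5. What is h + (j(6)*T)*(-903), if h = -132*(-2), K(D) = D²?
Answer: -71976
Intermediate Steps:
T = -16 (T = -1*4² = -1*16 = -16)
h = 264
h + (j(6)*T)*(-903) = 264 - 5*(-16)*(-903) = 264 + 80*(-903) = 264 - 72240 = -71976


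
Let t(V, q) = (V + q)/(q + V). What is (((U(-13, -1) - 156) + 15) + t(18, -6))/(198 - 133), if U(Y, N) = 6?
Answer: -134/65 ≈ -2.0615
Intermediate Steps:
t(V, q) = 1 (t(V, q) = (V + q)/(V + q) = 1)
(((U(-13, -1) - 156) + 15) + t(18, -6))/(198 - 133) = (((6 - 156) + 15) + 1)/(198 - 133) = ((-150 + 15) + 1)/65 = (-135 + 1)*(1/65) = -134*1/65 = -134/65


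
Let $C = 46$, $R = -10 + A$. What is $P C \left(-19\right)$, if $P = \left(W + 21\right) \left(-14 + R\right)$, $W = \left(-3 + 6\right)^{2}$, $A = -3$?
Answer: $707940$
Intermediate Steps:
$W = 9$ ($W = 3^{2} = 9$)
$R = -13$ ($R = -10 - 3 = -13$)
$P = -810$ ($P = \left(9 + 21\right) \left(-14 - 13\right) = 30 \left(-27\right) = -810$)
$P C \left(-19\right) = \left(-810\right) 46 \left(-19\right) = \left(-37260\right) \left(-19\right) = 707940$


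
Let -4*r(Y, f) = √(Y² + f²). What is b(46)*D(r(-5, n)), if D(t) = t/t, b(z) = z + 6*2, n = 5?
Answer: 58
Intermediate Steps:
r(Y, f) = -√(Y² + f²)/4
b(z) = 12 + z (b(z) = z + 12 = 12 + z)
D(t) = 1
b(46)*D(r(-5, n)) = (12 + 46)*1 = 58*1 = 58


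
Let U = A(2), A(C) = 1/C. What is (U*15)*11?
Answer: 165/2 ≈ 82.500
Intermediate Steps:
U = ½ (U = 1/2 = ½ ≈ 0.50000)
(U*15)*11 = ((½)*15)*11 = (15/2)*11 = 165/2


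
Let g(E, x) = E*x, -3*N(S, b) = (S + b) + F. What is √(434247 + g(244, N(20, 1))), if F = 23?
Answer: 13*√22935/3 ≈ 656.25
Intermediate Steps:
N(S, b) = -23/3 - S/3 - b/3 (N(S, b) = -((S + b) + 23)/3 = -(23 + S + b)/3 = -23/3 - S/3 - b/3)
√(434247 + g(244, N(20, 1))) = √(434247 + 244*(-23/3 - ⅓*20 - ⅓*1)) = √(434247 + 244*(-23/3 - 20/3 - ⅓)) = √(434247 + 244*(-44/3)) = √(434247 - 10736/3) = √(1292005/3) = 13*√22935/3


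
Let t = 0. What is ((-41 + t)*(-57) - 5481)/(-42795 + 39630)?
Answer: 1048/1055 ≈ 0.99337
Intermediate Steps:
((-41 + t)*(-57) - 5481)/(-42795 + 39630) = ((-41 + 0)*(-57) - 5481)/(-42795 + 39630) = (-41*(-57) - 5481)/(-3165) = (2337 - 5481)*(-1/3165) = -3144*(-1/3165) = 1048/1055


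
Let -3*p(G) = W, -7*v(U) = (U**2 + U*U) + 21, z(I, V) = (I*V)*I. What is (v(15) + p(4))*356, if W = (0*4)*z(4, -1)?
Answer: -167676/7 ≈ -23954.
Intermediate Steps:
z(I, V) = V*I**2
W = 0 (W = (0*4)*(-1*4**2) = 0*(-1*16) = 0*(-16) = 0)
v(U) = -3 - 2*U**2/7 (v(U) = -((U**2 + U*U) + 21)/7 = -((U**2 + U**2) + 21)/7 = -(2*U**2 + 21)/7 = -(21 + 2*U**2)/7 = -3 - 2*U**2/7)
p(G) = 0 (p(G) = -1/3*0 = 0)
(v(15) + p(4))*356 = ((-3 - 2/7*15**2) + 0)*356 = ((-3 - 2/7*225) + 0)*356 = ((-3 - 450/7) + 0)*356 = (-471/7 + 0)*356 = -471/7*356 = -167676/7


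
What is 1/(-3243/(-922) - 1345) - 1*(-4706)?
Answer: 5820601060/1236847 ≈ 4706.0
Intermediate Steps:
1/(-3243/(-922) - 1345) - 1*(-4706) = 1/(-3243*(-1/922) - 1345) + 4706 = 1/(3243/922 - 1345) + 4706 = 1/(-1236847/922) + 4706 = -922/1236847 + 4706 = 5820601060/1236847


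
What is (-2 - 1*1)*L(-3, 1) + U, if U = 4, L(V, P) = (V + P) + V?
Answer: 19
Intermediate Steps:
L(V, P) = P + 2*V (L(V, P) = (P + V) + V = P + 2*V)
(-2 - 1*1)*L(-3, 1) + U = (-2 - 1*1)*(1 + 2*(-3)) + 4 = (-2 - 1)*(1 - 6) + 4 = -3*(-5) + 4 = 15 + 4 = 19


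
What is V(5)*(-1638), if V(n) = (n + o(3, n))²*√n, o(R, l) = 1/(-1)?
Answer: -26208*√5 ≈ -58603.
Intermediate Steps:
o(R, l) = -1
V(n) = √n*(-1 + n)² (V(n) = (n - 1)²*√n = (-1 + n)²*√n = √n*(-1 + n)²)
V(5)*(-1638) = (√5*(-1 + 5)²)*(-1638) = (√5*4²)*(-1638) = (√5*16)*(-1638) = (16*√5)*(-1638) = -26208*√5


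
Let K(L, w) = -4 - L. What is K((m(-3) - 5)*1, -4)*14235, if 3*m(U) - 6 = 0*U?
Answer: -14235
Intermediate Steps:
m(U) = 2 (m(U) = 2 + (0*U)/3 = 2 + (⅓)*0 = 2 + 0 = 2)
K((m(-3) - 5)*1, -4)*14235 = (-4 - (2 - 5))*14235 = (-4 - (-3))*14235 = (-4 - 1*(-3))*14235 = (-4 + 3)*14235 = -1*14235 = -14235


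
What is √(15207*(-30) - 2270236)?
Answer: I*√2726446 ≈ 1651.2*I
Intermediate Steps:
√(15207*(-30) - 2270236) = √(-456210 - 2270236) = √(-2726446) = I*√2726446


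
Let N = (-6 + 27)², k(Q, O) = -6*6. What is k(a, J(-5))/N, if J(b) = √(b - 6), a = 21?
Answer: -4/49 ≈ -0.081633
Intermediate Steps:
J(b) = √(-6 + b)
k(Q, O) = -36
N = 441 (N = 21² = 441)
k(a, J(-5))/N = -36/441 = -36*1/441 = -4/49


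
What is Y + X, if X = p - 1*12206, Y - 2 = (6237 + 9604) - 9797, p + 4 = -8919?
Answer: -15083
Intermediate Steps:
p = -8923 (p = -4 - 8919 = -8923)
Y = 6046 (Y = 2 + ((6237 + 9604) - 9797) = 2 + (15841 - 9797) = 2 + 6044 = 6046)
X = -21129 (X = -8923 - 1*12206 = -8923 - 12206 = -21129)
Y + X = 6046 - 21129 = -15083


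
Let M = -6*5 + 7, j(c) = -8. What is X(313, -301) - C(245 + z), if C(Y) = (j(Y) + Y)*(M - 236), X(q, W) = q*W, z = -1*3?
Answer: -33607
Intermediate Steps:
z = -3
M = -23 (M = -30 + 7 = -23)
X(q, W) = W*q
C(Y) = 2072 - 259*Y (C(Y) = (-8 + Y)*(-23 - 236) = (-8 + Y)*(-259) = 2072 - 259*Y)
X(313, -301) - C(245 + z) = -301*313 - (2072 - 259*(245 - 3)) = -94213 - (2072 - 259*242) = -94213 - (2072 - 62678) = -94213 - 1*(-60606) = -94213 + 60606 = -33607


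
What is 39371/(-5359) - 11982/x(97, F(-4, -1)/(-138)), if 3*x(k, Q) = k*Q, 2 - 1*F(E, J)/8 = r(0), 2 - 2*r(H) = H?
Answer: 6638256209/1039646 ≈ 6385.1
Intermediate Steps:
r(H) = 1 - H/2
F(E, J) = 8 (F(E, J) = 16 - 8*(1 - ½*0) = 16 - 8*(1 + 0) = 16 - 8*1 = 16 - 8 = 8)
x(k, Q) = Q*k/3 (x(k, Q) = (k*Q)/3 = (Q*k)/3 = Q*k/3)
39371/(-5359) - 11982/x(97, F(-4, -1)/(-138)) = 39371/(-5359) - 11982/((⅓)*(8/(-138))*97) = 39371*(-1/5359) - 11982/((⅓)*(8*(-1/138))*97) = -39371/5359 - 11982/((⅓)*(-4/69)*97) = -39371/5359 - 11982/(-388/207) = -39371/5359 - 11982*(-207/388) = -39371/5359 + 1240137/194 = 6638256209/1039646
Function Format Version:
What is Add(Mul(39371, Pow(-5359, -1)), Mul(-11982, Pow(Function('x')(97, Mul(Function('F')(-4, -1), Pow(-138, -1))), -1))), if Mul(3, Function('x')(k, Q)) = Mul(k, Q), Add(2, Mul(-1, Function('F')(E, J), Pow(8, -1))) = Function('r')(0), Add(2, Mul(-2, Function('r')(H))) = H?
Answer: Rational(6638256209, 1039646) ≈ 6385.1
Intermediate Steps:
Function('r')(H) = Add(1, Mul(Rational(-1, 2), H))
Function('F')(E, J) = 8 (Function('F')(E, J) = Add(16, Mul(-8, Add(1, Mul(Rational(-1, 2), 0)))) = Add(16, Mul(-8, Add(1, 0))) = Add(16, Mul(-8, 1)) = Add(16, -8) = 8)
Function('x')(k, Q) = Mul(Rational(1, 3), Q, k) (Function('x')(k, Q) = Mul(Rational(1, 3), Mul(k, Q)) = Mul(Rational(1, 3), Mul(Q, k)) = Mul(Rational(1, 3), Q, k))
Add(Mul(39371, Pow(-5359, -1)), Mul(-11982, Pow(Function('x')(97, Mul(Function('F')(-4, -1), Pow(-138, -1))), -1))) = Add(Mul(39371, Pow(-5359, -1)), Mul(-11982, Pow(Mul(Rational(1, 3), Mul(8, Pow(-138, -1)), 97), -1))) = Add(Mul(39371, Rational(-1, 5359)), Mul(-11982, Pow(Mul(Rational(1, 3), Mul(8, Rational(-1, 138)), 97), -1))) = Add(Rational(-39371, 5359), Mul(-11982, Pow(Mul(Rational(1, 3), Rational(-4, 69), 97), -1))) = Add(Rational(-39371, 5359), Mul(-11982, Pow(Rational(-388, 207), -1))) = Add(Rational(-39371, 5359), Mul(-11982, Rational(-207, 388))) = Add(Rational(-39371, 5359), Rational(1240137, 194)) = Rational(6638256209, 1039646)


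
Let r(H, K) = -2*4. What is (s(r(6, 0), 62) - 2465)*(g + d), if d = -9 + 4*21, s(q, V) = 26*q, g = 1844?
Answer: -5129487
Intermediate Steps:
r(H, K) = -8
d = 75 (d = -9 + 84 = 75)
(s(r(6, 0), 62) - 2465)*(g + d) = (26*(-8) - 2465)*(1844 + 75) = (-208 - 2465)*1919 = -2673*1919 = -5129487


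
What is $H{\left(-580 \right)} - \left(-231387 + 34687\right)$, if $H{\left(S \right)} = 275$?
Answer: $196975$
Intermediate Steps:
$H{\left(-580 \right)} - \left(-231387 + 34687\right) = 275 - \left(-231387 + 34687\right) = 275 - -196700 = 275 + 196700 = 196975$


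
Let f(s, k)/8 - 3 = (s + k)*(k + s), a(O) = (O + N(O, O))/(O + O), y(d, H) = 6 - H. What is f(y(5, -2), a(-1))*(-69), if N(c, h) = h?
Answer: -46368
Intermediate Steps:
a(O) = 1 (a(O) = (O + O)/(O + O) = (2*O)/((2*O)) = (2*O)*(1/(2*O)) = 1)
f(s, k) = 24 + 8*(k + s)**2 (f(s, k) = 24 + 8*((s + k)*(k + s)) = 24 + 8*((k + s)*(k + s)) = 24 + 8*(k + s)**2)
f(y(5, -2), a(-1))*(-69) = (24 + 8*(1 + (6 - 1*(-2)))**2)*(-69) = (24 + 8*(1 + (6 + 2))**2)*(-69) = (24 + 8*(1 + 8)**2)*(-69) = (24 + 8*9**2)*(-69) = (24 + 8*81)*(-69) = (24 + 648)*(-69) = 672*(-69) = -46368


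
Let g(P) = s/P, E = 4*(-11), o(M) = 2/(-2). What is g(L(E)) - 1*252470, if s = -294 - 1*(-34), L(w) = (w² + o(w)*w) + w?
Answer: -122195545/484 ≈ -2.5247e+5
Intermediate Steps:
o(M) = -1 (o(M) = 2*(-½) = -1)
E = -44
L(w) = w² (L(w) = (w² - w) + w = w²)
s = -260 (s = -294 + 34 = -260)
g(P) = -260/P
g(L(E)) - 1*252470 = -260/((-44)²) - 1*252470 = -260/1936 - 252470 = -260*1/1936 - 252470 = -65/484 - 252470 = -122195545/484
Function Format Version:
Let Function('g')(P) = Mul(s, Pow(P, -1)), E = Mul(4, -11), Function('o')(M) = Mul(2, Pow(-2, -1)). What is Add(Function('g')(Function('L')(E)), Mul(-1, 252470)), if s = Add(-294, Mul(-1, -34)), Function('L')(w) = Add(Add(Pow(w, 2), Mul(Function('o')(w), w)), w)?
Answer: Rational(-122195545, 484) ≈ -2.5247e+5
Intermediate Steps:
Function('o')(M) = -1 (Function('o')(M) = Mul(2, Rational(-1, 2)) = -1)
E = -44
Function('L')(w) = Pow(w, 2) (Function('L')(w) = Add(Add(Pow(w, 2), Mul(-1, w)), w) = Pow(w, 2))
s = -260 (s = Add(-294, 34) = -260)
Function('g')(P) = Mul(-260, Pow(P, -1))
Add(Function('g')(Function('L')(E)), Mul(-1, 252470)) = Add(Mul(-260, Pow(Pow(-44, 2), -1)), Mul(-1, 252470)) = Add(Mul(-260, Pow(1936, -1)), -252470) = Add(Mul(-260, Rational(1, 1936)), -252470) = Add(Rational(-65, 484), -252470) = Rational(-122195545, 484)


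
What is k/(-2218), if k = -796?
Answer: 398/1109 ≈ 0.35888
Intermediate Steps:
k/(-2218) = -796/(-2218) = -1/2218*(-796) = 398/1109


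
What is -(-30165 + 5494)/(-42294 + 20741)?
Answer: -24671/21553 ≈ -1.1447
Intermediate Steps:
-(-30165 + 5494)/(-42294 + 20741) = -(-24671)/(-21553) = -(-24671)*(-1)/21553 = -1*24671/21553 = -24671/21553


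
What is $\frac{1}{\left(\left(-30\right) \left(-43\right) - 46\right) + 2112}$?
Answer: $\frac{1}{3356} \approx 0.00029797$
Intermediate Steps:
$\frac{1}{\left(\left(-30\right) \left(-43\right) - 46\right) + 2112} = \frac{1}{\left(1290 - 46\right) + 2112} = \frac{1}{1244 + 2112} = \frac{1}{3356}$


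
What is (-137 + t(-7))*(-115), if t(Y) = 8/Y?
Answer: 111205/7 ≈ 15886.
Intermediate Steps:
(-137 + t(-7))*(-115) = (-137 + 8/(-7))*(-115) = (-137 + 8*(-⅐))*(-115) = (-137 - 8/7)*(-115) = -967/7*(-115) = 111205/7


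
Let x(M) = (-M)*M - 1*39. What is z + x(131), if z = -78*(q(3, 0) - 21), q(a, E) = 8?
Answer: -16186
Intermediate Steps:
z = 1014 (z = -78*(8 - 21) = -78*(-13) = 1014)
x(M) = -39 - M² (x(M) = -M² - 39 = -39 - M²)
z + x(131) = 1014 + (-39 - 1*131²) = 1014 + (-39 - 1*17161) = 1014 + (-39 - 17161) = 1014 - 17200 = -16186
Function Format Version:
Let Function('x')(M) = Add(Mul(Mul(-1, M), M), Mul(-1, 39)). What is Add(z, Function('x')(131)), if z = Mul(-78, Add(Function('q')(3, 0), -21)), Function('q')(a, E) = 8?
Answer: -16186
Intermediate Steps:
z = 1014 (z = Mul(-78, Add(8, -21)) = Mul(-78, -13) = 1014)
Function('x')(M) = Add(-39, Mul(-1, Pow(M, 2))) (Function('x')(M) = Add(Mul(-1, Pow(M, 2)), -39) = Add(-39, Mul(-1, Pow(M, 2))))
Add(z, Function('x')(131)) = Add(1014, Add(-39, Mul(-1, Pow(131, 2)))) = Add(1014, Add(-39, Mul(-1, 17161))) = Add(1014, Add(-39, -17161)) = Add(1014, -17200) = -16186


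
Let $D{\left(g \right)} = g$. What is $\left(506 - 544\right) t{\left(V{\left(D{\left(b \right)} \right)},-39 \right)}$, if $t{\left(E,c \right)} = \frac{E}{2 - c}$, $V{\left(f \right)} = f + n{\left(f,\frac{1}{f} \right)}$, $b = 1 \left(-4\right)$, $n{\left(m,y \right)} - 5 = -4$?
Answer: $\frac{114}{41} \approx 2.7805$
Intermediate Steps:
$n{\left(m,y \right)} = 1$ ($n{\left(m,y \right)} = 5 - 4 = 1$)
$b = -4$
$V{\left(f \right)} = 1 + f$ ($V{\left(f \right)} = f + 1 = 1 + f$)
$\left(506 - 544\right) t{\left(V{\left(D{\left(b \right)} \right)},-39 \right)} = \left(506 - 544\right) \left(- \frac{1 - 4}{-2 - 39}\right) = - 38 \left(\left(-1\right) \left(-3\right) \frac{1}{-41}\right) = - 38 \left(\left(-1\right) \left(-3\right) \left(- \frac{1}{41}\right)\right) = \left(-38\right) \left(- \frac{3}{41}\right) = \frac{114}{41}$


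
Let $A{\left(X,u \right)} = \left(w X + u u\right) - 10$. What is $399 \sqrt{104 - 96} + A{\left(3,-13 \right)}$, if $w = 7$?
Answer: $180 + 798 \sqrt{2} \approx 1308.5$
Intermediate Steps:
$A{\left(X,u \right)} = -10 + u^{2} + 7 X$ ($A{\left(X,u \right)} = \left(7 X + u u\right) - 10 = \left(7 X + u^{2}\right) - 10 = \left(u^{2} + 7 X\right) - 10 = -10 + u^{2} + 7 X$)
$399 \sqrt{104 - 96} + A{\left(3,-13 \right)} = 399 \sqrt{104 - 96} + \left(-10 + \left(-13\right)^{2} + 7 \cdot 3\right) = 399 \sqrt{8} + \left(-10 + 169 + 21\right) = 399 \cdot 2 \sqrt{2} + 180 = 798 \sqrt{2} + 180 = 180 + 798 \sqrt{2}$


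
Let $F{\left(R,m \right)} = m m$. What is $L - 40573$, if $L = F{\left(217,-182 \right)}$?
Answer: $-7449$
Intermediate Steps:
$F{\left(R,m \right)} = m^{2}$
$L = 33124$ ($L = \left(-182\right)^{2} = 33124$)
$L - 40573 = 33124 - 40573 = -7449$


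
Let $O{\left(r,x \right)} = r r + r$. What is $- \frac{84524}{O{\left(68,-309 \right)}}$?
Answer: $- \frac{1243}{69} \approx -18.014$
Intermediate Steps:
$O{\left(r,x \right)} = r + r^{2}$ ($O{\left(r,x \right)} = r^{2} + r = r + r^{2}$)
$- \frac{84524}{O{\left(68,-309 \right)}} = - \frac{84524}{68 \left(1 + 68\right)} = - \frac{84524}{68 \cdot 69} = - \frac{84524}{4692} = \left(-84524\right) \frac{1}{4692} = - \frac{1243}{69}$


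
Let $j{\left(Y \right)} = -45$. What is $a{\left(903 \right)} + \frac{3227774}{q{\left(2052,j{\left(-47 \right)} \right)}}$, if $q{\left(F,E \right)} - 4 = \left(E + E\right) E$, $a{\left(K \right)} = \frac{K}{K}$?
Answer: $\frac{1615914}{2027} \approx 797.2$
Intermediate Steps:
$a{\left(K \right)} = 1$
$q{\left(F,E \right)} = 4 + 2 E^{2}$ ($q{\left(F,E \right)} = 4 + \left(E + E\right) E = 4 + 2 E E = 4 + 2 E^{2}$)
$a{\left(903 \right)} + \frac{3227774}{q{\left(2052,j{\left(-47 \right)} \right)}} = 1 + \frac{3227774}{4 + 2 \left(-45\right)^{2}} = 1 + \frac{3227774}{4 + 2 \cdot 2025} = 1 + \frac{3227774}{4 + 4050} = 1 + \frac{3227774}{4054} = 1 + 3227774 \cdot \frac{1}{4054} = 1 + \frac{1613887}{2027} = \frac{1615914}{2027}$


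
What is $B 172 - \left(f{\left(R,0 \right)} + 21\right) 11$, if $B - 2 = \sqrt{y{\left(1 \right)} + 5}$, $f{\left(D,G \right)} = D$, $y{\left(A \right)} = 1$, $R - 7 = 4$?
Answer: $-8 + 172 \sqrt{6} \approx 413.31$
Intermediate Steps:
$R = 11$ ($R = 7 + 4 = 11$)
$B = 2 + \sqrt{6}$ ($B = 2 + \sqrt{1 + 5} = 2 + \sqrt{6} \approx 4.4495$)
$B 172 - \left(f{\left(R,0 \right)} + 21\right) 11 = \left(2 + \sqrt{6}\right) 172 - \left(11 + 21\right) 11 = \left(344 + 172 \sqrt{6}\right) - 32 \cdot 11 = \left(344 + 172 \sqrt{6}\right) - 352 = -8 + 172 \sqrt{6}$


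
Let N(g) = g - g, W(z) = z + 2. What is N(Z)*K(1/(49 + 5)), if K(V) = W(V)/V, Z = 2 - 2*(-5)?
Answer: 0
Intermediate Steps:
W(z) = 2 + z
Z = 12 (Z = 2 + 10 = 12)
K(V) = (2 + V)/V
N(g) = 0
N(Z)*K(1/(49 + 5)) = 0*((2 + 1/(49 + 5))/(1/(49 + 5))) = 0*((2 + 1/54)/(1/54)) = 0*(54*(109/54)) = 0*109 = 0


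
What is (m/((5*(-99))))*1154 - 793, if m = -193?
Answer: -169813/495 ≈ -343.06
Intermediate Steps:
(m/((5*(-99))))*1154 - 793 = -193/(5*(-99))*1154 - 793 = -193/(-495)*1154 - 793 = -193*(-1/495)*1154 - 793 = (193/495)*1154 - 793 = 222722/495 - 793 = -169813/495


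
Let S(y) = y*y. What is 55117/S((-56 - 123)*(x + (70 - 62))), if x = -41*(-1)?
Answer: 55117/76930441 ≈ 0.00071645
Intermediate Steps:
x = 41
S(y) = y²
55117/S((-56 - 123)*(x + (70 - 62))) = 55117/(((-56 - 123)*(41 + (70 - 62)))²) = 55117/((-179*(41 + 8))²) = 55117/((-179*49)²) = 55117/((-8771)²) = 55117/76930441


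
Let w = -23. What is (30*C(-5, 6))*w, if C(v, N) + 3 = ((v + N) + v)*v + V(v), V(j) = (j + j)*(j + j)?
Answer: -80730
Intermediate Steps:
V(j) = 4*j² (V(j) = (2*j)*(2*j) = 4*j²)
C(v, N) = -3 + 4*v² + v*(N + 2*v) (C(v, N) = -3 + (((v + N) + v)*v + 4*v²) = -3 + (((N + v) + v)*v + 4*v²) = -3 + ((N + 2*v)*v + 4*v²) = -3 + (v*(N + 2*v) + 4*v²) = -3 + (4*v² + v*(N + 2*v)) = -3 + 4*v² + v*(N + 2*v))
(30*C(-5, 6))*w = (30*(-3 + 6*(-5)² + 6*(-5)))*(-23) = (30*(-3 + 6*25 - 30))*(-23) = (30*(-3 + 150 - 30))*(-23) = (30*117)*(-23) = 3510*(-23) = -80730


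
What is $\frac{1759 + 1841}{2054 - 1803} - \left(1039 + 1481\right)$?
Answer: $- \frac{628920}{251} \approx -2505.7$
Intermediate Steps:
$\frac{1759 + 1841}{2054 - 1803} - \left(1039 + 1481\right) = \frac{3600}{251} - 2520 = - \frac{628920}{251}$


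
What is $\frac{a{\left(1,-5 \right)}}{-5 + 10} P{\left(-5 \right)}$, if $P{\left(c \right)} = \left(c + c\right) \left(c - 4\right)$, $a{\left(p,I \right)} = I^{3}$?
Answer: $-2250$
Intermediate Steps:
$P{\left(c \right)} = 2 c \left(-4 + c\right)$
$\frac{a{\left(1,-5 \right)}}{-5 + 10} P{\left(-5 \right)} = \frac{\left(-5\right)^{3}}{-5 + 10} \cdot 2 \left(-5\right) \left(-4 - 5\right) = \frac{1}{5} \left(-125\right) 2 \left(-5\right) \left(-9\right) = \frac{1}{5} \left(-125\right) 90 = \left(-25\right) 90 = -2250$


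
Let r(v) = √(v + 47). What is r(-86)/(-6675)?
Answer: -I*√39/6675 ≈ -0.00093558*I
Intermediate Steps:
r(v) = √(47 + v)
r(-86)/(-6675) = √(47 - 86)/(-6675) = √(-39)*(-1/6675) = (I*√39)*(-1/6675) = -I*√39/6675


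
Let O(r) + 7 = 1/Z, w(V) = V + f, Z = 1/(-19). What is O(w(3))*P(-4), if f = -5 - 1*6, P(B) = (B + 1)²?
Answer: -234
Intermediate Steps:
P(B) = (1 + B)²
Z = -1/19 ≈ -0.052632
f = -11 (f = -5 - 6 = -11)
w(V) = -11 + V (w(V) = V - 11 = -11 + V)
O(r) = -26 (O(r) = -7 + 1/(-1/19) = -7 - 19 = -26)
O(w(3))*P(-4) = -26*(1 - 4)² = -26*(-3)² = -26*9 = -234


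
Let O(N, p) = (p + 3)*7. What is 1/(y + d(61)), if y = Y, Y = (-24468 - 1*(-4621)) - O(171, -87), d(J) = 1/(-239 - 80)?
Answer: -319/6143622 ≈ -5.1924e-5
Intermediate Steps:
O(N, p) = 21 + 7*p (O(N, p) = (3 + p)*7 = 21 + 7*p)
d(J) = -1/319 (d(J) = 1/(-319) = -1/319)
Y = -19259 (Y = (-24468 - 1*(-4621)) - (21 + 7*(-87)) = (-24468 + 4621) - (21 - 609) = -19847 - 1*(-588) = -19847 + 588 = -19259)
y = -19259
1/(y + d(61)) = 1/(-19259 - 1/319) = 1/(-6143622/319) = -319/6143622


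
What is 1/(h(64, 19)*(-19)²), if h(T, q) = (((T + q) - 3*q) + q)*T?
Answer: 1/1039680 ≈ 9.6183e-7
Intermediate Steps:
h(T, q) = T*(T - q) (h(T, q) = ((T - 2*q) + q)*T = (T - q)*T = T*(T - q))
1/(h(64, 19)*(-19)²) = 1/((64*(64 - 1*19))*(-19)²) = 1/((64*(64 - 19))*361) = 1/((64*45)*361) = 1/(2880*361) = 1/1039680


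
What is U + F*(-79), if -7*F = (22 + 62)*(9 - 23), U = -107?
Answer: -13379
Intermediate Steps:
F = 168 (F = -(22 + 62)*(9 - 23)/7 = -12*(-14) = -1/7*(-1176) = 168)
U + F*(-79) = -107 + 168*(-79) = -107 - 13272 = -13379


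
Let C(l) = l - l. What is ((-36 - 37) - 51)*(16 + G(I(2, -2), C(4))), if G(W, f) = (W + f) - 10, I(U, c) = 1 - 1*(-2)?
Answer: -1116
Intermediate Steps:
C(l) = 0
I(U, c) = 3 (I(U, c) = 1 + 2 = 3)
G(W, f) = -10 + W + f
((-36 - 37) - 51)*(16 + G(I(2, -2), C(4))) = ((-36 - 37) - 51)*(16 + (-10 + 3 + 0)) = (-73 - 51)*(16 - 7) = -124*9 = -1116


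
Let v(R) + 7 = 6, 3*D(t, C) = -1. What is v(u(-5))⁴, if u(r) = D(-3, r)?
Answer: 1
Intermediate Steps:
D(t, C) = -⅓ (D(t, C) = (⅓)*(-1) = -⅓)
u(r) = -⅓
v(R) = -1 (v(R) = -7 + 6 = -1)
v(u(-5))⁴ = (-1)⁴ = 1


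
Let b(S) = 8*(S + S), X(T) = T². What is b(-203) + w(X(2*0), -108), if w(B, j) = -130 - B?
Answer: -3378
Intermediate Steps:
b(S) = 16*S (b(S) = 8*(2*S) = 16*S)
b(-203) + w(X(2*0), -108) = 16*(-203) + (-130 - (2*0)²) = -3248 + (-130 - 1*0²) = -3248 + (-130 - 1*0) = -3248 + (-130 + 0) = -3248 - 130 = -3378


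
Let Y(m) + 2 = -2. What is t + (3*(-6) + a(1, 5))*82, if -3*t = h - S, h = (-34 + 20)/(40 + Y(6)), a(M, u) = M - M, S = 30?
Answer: -79157/54 ≈ -1465.9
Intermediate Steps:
Y(m) = -4 (Y(m) = -2 - 2 = -4)
a(M, u) = 0
h = -7/18 (h = (-34 + 20)/(40 - 4) = -14/36 = -14*1/36 = -7/18 ≈ -0.38889)
t = 547/54 (t = -(-7/18 - 1*30)/3 = -(-7/18 - 30)/3 = -⅓*(-547/18) = 547/54 ≈ 10.130)
t + (3*(-6) + a(1, 5))*82 = 547/54 + (3*(-6) + 0)*82 = 547/54 + (-18 + 0)*82 = 547/54 - 18*82 = 547/54 - 1476 = -79157/54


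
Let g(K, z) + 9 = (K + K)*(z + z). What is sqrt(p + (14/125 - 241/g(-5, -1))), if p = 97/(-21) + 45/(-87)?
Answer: I*sqrt(755424089805)/167475 ≈ 5.1897*I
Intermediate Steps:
g(K, z) = -9 + 4*K*z (g(K, z) = -9 + (K + K)*(z + z) = -9 + (2*K)*(2*z) = -9 + 4*K*z)
p = -3128/609 (p = 97*(-1/21) + 45*(-1/87) = -97/21 - 15/29 = -3128/609 ≈ -5.1363)
sqrt(p + (14/125 - 241/g(-5, -1))) = sqrt(-3128/609 + (14/125 - 241/(-9 + 4*(-5)*(-1)))) = sqrt(-3128/609 + (14*(1/125) - 241/(-9 + 20))) = sqrt(-3128/609 + (14/125 - 241/11)) = sqrt(-3128/609 - 29971/1375) = sqrt(-22553339/837375) = I*sqrt(755424089805)/167475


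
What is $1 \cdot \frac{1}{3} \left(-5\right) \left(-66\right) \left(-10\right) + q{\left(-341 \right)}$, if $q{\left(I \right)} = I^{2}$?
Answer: $115181$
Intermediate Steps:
$1 \cdot \frac{1}{3} \left(-5\right) \left(-66\right) \left(-10\right) + q{\left(-341 \right)} = 1 \cdot \frac{1}{3} \left(-5\right) \left(-66\right) \left(-10\right) + \left(-341\right)^{2} = 1 \cdot \frac{1}{3} \left(-5\right) \left(-66\right) \left(-10\right) + 116281 = \frac{1}{3} \left(-5\right) \left(-66\right) \left(-10\right) + 116281 = \left(- \frac{5}{3}\right) \left(-66\right) \left(-10\right) + 116281 = 110 \left(-10\right) + 116281 = -1100 + 116281 = 115181$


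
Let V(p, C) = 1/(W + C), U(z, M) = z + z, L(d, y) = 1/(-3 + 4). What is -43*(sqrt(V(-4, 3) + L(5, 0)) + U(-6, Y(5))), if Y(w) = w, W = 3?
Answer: 516 - 43*sqrt(42)/6 ≈ 469.55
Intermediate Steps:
L(d, y) = 1 (L(d, y) = 1/1 = 1)
U(z, M) = 2*z
V(p, C) = 1/(3 + C)
-43*(sqrt(V(-4, 3) + L(5, 0)) + U(-6, Y(5))) = -43*(sqrt(1/(3 + 3) + 1) + 2*(-6)) = -43*(sqrt(1/6 + 1) - 12) = -43*(sqrt(7/6) - 12) = -43*(sqrt(42)/6 - 12) = -43*(-12 + sqrt(42)/6) = 516 - 43*sqrt(42)/6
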